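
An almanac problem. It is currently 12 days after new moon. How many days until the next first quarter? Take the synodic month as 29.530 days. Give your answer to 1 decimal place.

24.9 days

First quarter occurs at elongation 90°, i.e. at age 29.530 × 90/360 = 7.383 d.
Already past this cycle's first quarter; the next is at 7.383 + 29.530 = 36.913 d, so 36.913 − 12 = 24.913 days.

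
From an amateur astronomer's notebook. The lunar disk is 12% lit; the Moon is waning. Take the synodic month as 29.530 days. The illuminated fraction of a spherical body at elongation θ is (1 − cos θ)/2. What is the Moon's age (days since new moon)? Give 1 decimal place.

From f = (1 − cos θ)/2: cos θ = 1 − 2×0.12 = 0.760; arccos → 40.5°.
Since the Moon is past full (waning), take the reflex angle: θ = 360° − 40.5° = 319.5°.
Age = 29.530 × 319.5°/360° ≈ 26.20 days.

26.2 days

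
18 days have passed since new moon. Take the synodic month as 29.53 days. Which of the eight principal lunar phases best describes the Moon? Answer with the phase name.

θ ≈ 360° × 18/29.53 = 219°, which falls in the waning gibbous sector.

waning gibbous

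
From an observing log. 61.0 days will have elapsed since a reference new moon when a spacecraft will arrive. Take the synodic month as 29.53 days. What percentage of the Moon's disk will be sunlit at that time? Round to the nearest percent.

Reduce mod P: 61.0 − 2×29.53 = 1.94 d into the current lunation.
The Moon has covered 1.94/29.53 of its cycle, so θ ≈ 360° × 1.94/29.53 = 23.7°.
With cos θ = 0.916, the lit fraction is (1 − 0.916)/2 ≈ 0.042, so 4%.

4%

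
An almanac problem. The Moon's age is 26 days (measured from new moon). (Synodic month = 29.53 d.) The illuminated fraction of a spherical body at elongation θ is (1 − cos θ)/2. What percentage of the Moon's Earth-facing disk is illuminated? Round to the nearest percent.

13%

Elongation θ = 360° × 26/29.53 ≈ 317.0°.
With cos θ = 0.731, the lit fraction is (1 − 0.731)/2 ≈ 0.135, so 13%.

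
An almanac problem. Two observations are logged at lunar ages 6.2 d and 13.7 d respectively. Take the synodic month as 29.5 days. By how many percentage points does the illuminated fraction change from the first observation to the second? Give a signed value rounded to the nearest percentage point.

First observation: θ = 360°·6.2/29.5 = 75.7°, so f = 0.376.
Second observation: θ = 167.2°, f = 0.988.
Δf = 0.988 − 0.376 = +0.611, i.e. +61 pp.

+61 pp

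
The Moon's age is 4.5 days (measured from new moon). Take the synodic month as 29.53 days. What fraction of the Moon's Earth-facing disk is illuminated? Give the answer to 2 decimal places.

0.21

Elongation θ = 360° × 4.5/29.53 ≈ 54.9°.
Illuminated fraction = (1 − cos 54.9°)/2 = (1 − 0.576)/2 ≈ 0.212.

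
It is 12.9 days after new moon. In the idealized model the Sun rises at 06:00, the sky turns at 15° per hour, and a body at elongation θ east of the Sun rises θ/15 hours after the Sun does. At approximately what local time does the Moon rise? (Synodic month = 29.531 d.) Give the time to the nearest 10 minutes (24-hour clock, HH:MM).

Phase angle: θ = 360°·(12.9 d)/(29.531 d) = 157.3°.
The Moon trails the Sun by θ/15 = 157.3/15 ≈ 10.48 hours.
06:00 + 10.484 h ≈ 16:29 → 16:30 to the nearest ten minutes.

16:30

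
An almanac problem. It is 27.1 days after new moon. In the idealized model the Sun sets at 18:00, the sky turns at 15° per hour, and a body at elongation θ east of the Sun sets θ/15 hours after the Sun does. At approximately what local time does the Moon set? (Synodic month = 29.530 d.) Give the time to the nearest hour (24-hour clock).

16:00

The Moon has covered 27.1/29.530 of its cycle, so θ ≈ 360° × 27.1/29.530 = 330.4°.
The Moon trails the Sun by θ/15 = 330.4/15 ≈ 22.03 hours.
18:00 + 22.03 h ≈ 16:02 → 16:00 to the nearest hour.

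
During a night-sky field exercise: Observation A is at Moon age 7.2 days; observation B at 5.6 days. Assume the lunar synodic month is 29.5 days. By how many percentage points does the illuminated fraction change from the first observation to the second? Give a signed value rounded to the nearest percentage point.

First observation: θ = 360°·7.2/29.5 = 87.9°, so f = 0.481.
Second observation: θ = 68.3°, f = 0.315.
Δf = 0.315 − 0.481 = -0.166, i.e. -17 pp.

-17 percentage points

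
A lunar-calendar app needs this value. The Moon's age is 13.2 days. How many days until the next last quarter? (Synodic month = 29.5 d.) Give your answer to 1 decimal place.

Last quarter occurs at elongation 270°, i.e. at age 29.5 × 270/360 = 22.125 d.
So 8.925 days remain (22.125 − 13.2).

8.9 days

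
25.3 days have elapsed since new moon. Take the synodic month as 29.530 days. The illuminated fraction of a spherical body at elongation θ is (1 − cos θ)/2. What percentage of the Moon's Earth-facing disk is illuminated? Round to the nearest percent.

Elongation θ = 360° × 25.3/29.530 ≈ 308.4°.
cos 308.4° = 0.622, so f = (1 − 0.622)/2 = 0.189, so 19%.

19%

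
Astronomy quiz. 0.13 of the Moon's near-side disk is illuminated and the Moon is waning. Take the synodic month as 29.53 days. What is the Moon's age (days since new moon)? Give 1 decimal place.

26.1 days

From f = (1 − cos θ)/2: cos θ = 1 − 2×0.13 = 0.740; arccos → 42.3°.
Since the Moon is past full (waning), take the reflex angle: θ = 360° − 42.3° = 317.7°.
At 360°/29.53 d per day, 317.7° corresponds to 26.06 days.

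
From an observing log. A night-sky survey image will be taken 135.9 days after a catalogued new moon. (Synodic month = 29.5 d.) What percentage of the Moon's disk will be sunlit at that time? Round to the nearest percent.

Reduce mod P: 135.9 − 4×29.5 = 17.90 d into the current lunation.
Phase angle: θ = 360°·(17.90 d)/(29.5 d) = 218.4°.
cos 218.4° = (-0.783), so f = (1 − (-0.783))/2 = 0.892, so 89%.

89%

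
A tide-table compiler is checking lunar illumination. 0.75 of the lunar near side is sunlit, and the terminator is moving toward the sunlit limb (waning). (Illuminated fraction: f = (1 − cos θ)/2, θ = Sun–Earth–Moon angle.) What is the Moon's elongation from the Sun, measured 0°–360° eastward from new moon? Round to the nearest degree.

cos θ = 1 − 2f = -0.500, giving a principal value of 120.0°.
Since the Moon is past full (waning), take the reflex angle: θ = 360° − 120.0° = 240.0°.

240°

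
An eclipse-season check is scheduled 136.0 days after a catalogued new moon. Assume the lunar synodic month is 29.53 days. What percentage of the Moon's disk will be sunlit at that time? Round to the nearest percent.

89%

Reduce mod P: 136.0 − 4×29.53 = 17.88 d into the current lunation.
The Moon has covered 17.88/29.53 of its cycle, so θ ≈ 360° × 17.88/29.53 = 218.0°.
cos 218.0° = (-0.788), so f = (1 − (-0.788))/2 = 0.894, so 89%.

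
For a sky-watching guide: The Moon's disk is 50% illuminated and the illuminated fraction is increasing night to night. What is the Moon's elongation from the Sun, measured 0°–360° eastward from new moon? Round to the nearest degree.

90°

Invert f = (1 − cos θ)/2 to get cos θ = 1 − 2(0.50) = 0.000, hence θ₀ = arccos 0.000 = 90.0°.
Waxing ⇒ before full, so θ = 90.0°.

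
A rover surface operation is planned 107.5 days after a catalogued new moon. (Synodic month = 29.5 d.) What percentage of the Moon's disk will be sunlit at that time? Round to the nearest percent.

107.5 d spans 3 complete synodic months (3 × 29.5 = 88.50 d) plus 19.00 d.
The Moon has covered 19.00/29.5 of its cycle, so θ ≈ 360° × 19.00/29.5 = 231.9°.
cos 231.9° = (-0.618), so f = (1 − (-0.618))/2 = 0.809, so 81%.

81%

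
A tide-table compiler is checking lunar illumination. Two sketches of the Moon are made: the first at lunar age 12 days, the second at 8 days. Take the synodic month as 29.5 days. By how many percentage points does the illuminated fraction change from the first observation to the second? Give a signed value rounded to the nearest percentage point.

-35 pp

θ₁ = 360° × 12/29.5 = 146.4°, f₁ = (1 − cos θ₁)/2 = 0.917.
θ₂ = 360° × 8/29.5 = 97.6°, f₂ = (1 − cos θ₂)/2 = 0.566.
Change = f₂ − f₁ = -0.350 → -35 percentage points.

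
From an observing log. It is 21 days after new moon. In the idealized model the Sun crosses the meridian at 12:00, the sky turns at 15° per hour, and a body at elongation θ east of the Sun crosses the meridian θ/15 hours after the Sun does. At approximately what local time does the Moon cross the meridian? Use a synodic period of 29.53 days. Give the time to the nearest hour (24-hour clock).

05:00

Elongation θ = 360° × 21/29.53 ≈ 256.0°.
The Moon trails the Sun by θ/15 = 256.0/15 ≈ 17.07 hours.
12:00 + 17.07 h ≈ 05:04 → 05:00 to the nearest hour.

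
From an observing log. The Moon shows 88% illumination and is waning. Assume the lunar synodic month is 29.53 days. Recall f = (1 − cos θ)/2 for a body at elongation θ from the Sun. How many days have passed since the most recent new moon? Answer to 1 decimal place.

From f = (1 − cos θ)/2: cos θ = 1 − 2×0.88 = -0.760; arccos → 139.5°.
Since the Moon is past full (waning), take the reflex angle: θ = 360° − 139.5° = 220.5°.
Age = 29.53 × 220.5°/360° ≈ 18.09 days.

18.1 days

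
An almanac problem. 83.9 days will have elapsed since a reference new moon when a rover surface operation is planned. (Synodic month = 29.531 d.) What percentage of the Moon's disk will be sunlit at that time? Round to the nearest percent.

Reduce mod P: 83.9 − 2×29.531 = 24.84 d into the current lunation.
Elongation θ = 360° × 24.84/29.531 ≈ 302.8°.
cos 302.8° = 0.542, so f = (1 − 0.542)/2 = 0.229, so 23%.

23%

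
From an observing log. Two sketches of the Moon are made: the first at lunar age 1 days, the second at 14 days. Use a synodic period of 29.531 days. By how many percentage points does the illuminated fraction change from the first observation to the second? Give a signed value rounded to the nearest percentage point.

First observation: θ = 360°·1/29.531 = 12.2°, so f = 0.011.
Second observation: θ = 170.7°, f = 0.993.
Δf = 0.993 − 0.011 = +0.982, i.e. +98 pp.

+98 percentage points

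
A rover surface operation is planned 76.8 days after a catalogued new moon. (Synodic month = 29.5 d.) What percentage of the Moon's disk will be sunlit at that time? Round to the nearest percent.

90%

Reduce mod P: 76.8 − 2×29.5 = 17.80 d into the current lunation.
Phase angle: θ = 360°·(17.80 d)/(29.5 d) = 217.2°.
With cos θ = (-0.796), the lit fraction is (1 − (-0.796))/2 ≈ 0.898, so 90%.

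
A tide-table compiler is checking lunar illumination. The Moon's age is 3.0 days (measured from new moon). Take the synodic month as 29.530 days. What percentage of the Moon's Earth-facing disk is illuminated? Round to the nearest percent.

10%

Elongation θ = 360° × 3.0/29.530 ≈ 36.6°.
With cos θ = 0.803, the lit fraction is (1 − 0.803)/2 ≈ 0.098, so 10%.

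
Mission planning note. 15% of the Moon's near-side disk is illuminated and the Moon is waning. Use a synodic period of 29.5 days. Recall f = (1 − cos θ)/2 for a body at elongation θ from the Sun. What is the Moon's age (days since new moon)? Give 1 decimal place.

25.8 days

Invert f = (1 − cos θ)/2 to get cos θ = 1 − 2(0.15) = 0.700, hence θ₀ = arccos 0.700 = 45.6°.
A waning Moon lies in 180°–360°, so θ = 360° − 45.6° = 314.4°.
That fraction of the synodic month is 314.4/360 × 29.5 d ≈ 25.77 d.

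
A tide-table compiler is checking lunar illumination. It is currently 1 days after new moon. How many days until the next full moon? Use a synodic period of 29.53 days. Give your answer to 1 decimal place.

Full moon is 0.5 of the way through the cycle: age 0.5 × 29.53 = 14.765 d.
That is 14.765 − 1 = 13.765 days ahead.

13.8 days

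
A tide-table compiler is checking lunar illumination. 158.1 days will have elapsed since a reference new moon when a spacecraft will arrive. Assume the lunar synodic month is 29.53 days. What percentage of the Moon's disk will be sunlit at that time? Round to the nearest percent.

158.1/29.53 = 5.354 lunations, so 5 complete cycles and 10.45 d into the next.
Elongation θ = 360° × 10.45/29.53 ≈ 127.4°.
With cos θ = (-0.607), the lit fraction is (1 − (-0.607))/2 ≈ 0.804, so 80%.

80%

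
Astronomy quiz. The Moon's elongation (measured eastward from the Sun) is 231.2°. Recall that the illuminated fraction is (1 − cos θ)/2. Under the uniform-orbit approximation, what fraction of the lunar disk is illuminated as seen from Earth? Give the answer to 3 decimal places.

Half-versine of 231.2°: (1 − (-0.627))/2 = 0.813.

0.813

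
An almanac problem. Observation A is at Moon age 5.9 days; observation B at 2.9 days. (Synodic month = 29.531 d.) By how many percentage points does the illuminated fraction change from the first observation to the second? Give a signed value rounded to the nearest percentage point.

-25 pp

θ₁ = 360° × 5.9/29.531 = 71.9°, f₁ = (1 − cos θ₁)/2 = 0.345.
θ₂ = 360° × 2.9/29.531 = 35.4°, f₂ = (1 − cos θ₂)/2 = 0.092.
Change = f₂ − f₁ = -0.253 → -25 percentage points.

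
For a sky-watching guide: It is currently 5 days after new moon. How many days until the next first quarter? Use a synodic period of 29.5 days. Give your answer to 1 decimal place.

First quarter is 0.25 of the way through the cycle: age 0.25 × 29.5 = 7.375 d.
That is 7.375 − 5 = 2.375 days ahead.

2.4 days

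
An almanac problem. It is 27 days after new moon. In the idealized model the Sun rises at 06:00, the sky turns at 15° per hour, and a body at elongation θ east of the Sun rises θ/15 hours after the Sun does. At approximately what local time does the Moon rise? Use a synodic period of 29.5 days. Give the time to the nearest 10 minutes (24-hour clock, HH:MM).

04:00

Phase angle: θ = 360°·(27 d)/(29.5 d) = 329.5°.
Delay after the Sun = 329.5° / (15°/h) ≈ 21.97 h.
06:00 + 21.966 h ≈ 03:58 → 04:00 to the nearest ten minutes.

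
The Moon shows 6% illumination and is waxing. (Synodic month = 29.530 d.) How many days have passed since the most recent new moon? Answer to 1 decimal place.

2.3 days

From f = (1 − cos θ)/2: cos θ = 1 − 2×0.06 = 0.880; arccos → 28.4°.
Before full moon the principal value applies: θ = 28.4°.
Age = 29.530 × 28.4°/360° ≈ 2.33 days.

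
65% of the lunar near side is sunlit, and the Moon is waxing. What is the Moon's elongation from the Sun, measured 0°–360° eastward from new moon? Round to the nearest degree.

Invert f = (1 − cos θ)/2 to get cos θ = 1 − 2(0.65) = -0.300, hence θ₀ = arccos -0.300 = 107.5°.
Waxing ⇒ before full, so θ = 107.5°.

107°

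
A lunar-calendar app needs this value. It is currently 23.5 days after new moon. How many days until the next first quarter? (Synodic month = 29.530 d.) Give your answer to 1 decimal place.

First quarter occurs at elongation 90°, i.e. at age 29.530 × 90/360 = 7.383 d.
Already past this cycle's first quarter; the next is at 7.383 + 29.530 = 36.913 d, so 36.913 − 23.5 = 13.413 days.

13.4 days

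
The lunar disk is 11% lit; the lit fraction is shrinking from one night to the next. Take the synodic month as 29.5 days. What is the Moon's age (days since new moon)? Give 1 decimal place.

cos θ = 1 − 2f = 0.780, giving a principal value of 38.7°.
Waning ⇒ past full, so θ = 360° − 38.7° = 321.3°.
That fraction of the synodic month is 321.3/360 × 29.5 d ≈ 26.33 d.

26.3 days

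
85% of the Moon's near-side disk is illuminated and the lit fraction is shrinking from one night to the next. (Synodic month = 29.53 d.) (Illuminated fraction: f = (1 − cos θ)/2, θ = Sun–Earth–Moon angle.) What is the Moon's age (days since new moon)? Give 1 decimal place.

18.5 days

cos θ = 1 − 2f = -0.700, giving a principal value of 134.4°.
Waning ⇒ past full, so θ = 360° − 134.4° = 225.6°.
Age = 29.53 × 225.6°/360° ≈ 18.50 days.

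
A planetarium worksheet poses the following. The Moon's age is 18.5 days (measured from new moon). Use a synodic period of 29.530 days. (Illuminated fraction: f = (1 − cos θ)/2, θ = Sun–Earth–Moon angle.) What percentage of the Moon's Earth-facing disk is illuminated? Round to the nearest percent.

85%

The Moon has covered 18.5/29.530 of its cycle, so θ ≈ 360° × 18.5/29.530 = 225.5°.
With cos θ = (-0.700), the lit fraction is (1 − (-0.700))/2 ≈ 0.850, so 85%.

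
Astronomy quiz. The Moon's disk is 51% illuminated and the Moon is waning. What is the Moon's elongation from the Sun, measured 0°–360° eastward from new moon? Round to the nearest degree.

269°

Invert f = (1 − cos θ)/2 to get cos θ = 1 − 2(0.51) = -0.020, hence θ₀ = arccos -0.020 = 91.1°.
Since the Moon is past full (waning), take the reflex angle: θ = 360° − 91.1° = 268.9°.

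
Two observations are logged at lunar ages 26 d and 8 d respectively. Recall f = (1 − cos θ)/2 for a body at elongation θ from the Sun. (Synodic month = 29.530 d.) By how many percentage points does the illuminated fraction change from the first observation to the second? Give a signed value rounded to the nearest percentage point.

First observation: θ = 360°·26/29.530 = 317.0°, so f = 0.135.
Second observation: θ = 97.5°, f = 0.566.
Δf = 0.566 − 0.135 = +0.431, i.e. +43 pp.

+43 percentage points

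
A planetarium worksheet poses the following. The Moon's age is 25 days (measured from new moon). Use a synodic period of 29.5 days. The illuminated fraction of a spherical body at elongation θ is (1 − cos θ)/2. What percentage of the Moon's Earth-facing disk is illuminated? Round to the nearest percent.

Elongation θ = 360° × 25/29.5 ≈ 305.1°.
With cos θ = 0.575, the lit fraction is (1 − 0.575)/2 ≈ 0.213, so 21%.

21%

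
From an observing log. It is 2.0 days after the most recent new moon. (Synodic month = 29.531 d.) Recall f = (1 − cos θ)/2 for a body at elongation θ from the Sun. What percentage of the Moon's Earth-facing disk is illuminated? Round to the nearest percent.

The Moon has covered 2.0/29.531 of its cycle, so θ ≈ 360° × 2.0/29.531 = 24.4°.
With cos θ = 0.911, the lit fraction is (1 − 0.911)/2 ≈ 0.045, so 4%.

4%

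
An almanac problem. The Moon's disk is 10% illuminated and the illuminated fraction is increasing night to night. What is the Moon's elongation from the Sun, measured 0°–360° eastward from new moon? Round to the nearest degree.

From f = (1 − cos θ)/2: cos θ = 1 − 2×0.10 = 0.800; arccos → 36.9°.
Waxing ⇒ before full, so θ = 36.9°.

37°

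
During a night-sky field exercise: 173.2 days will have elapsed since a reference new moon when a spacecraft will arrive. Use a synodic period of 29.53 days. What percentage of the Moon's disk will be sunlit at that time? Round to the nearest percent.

173.2 d spans 5 complete synodic months (5 × 29.53 = 147.65 d) plus 25.55 d.
Phase angle: θ = 360°·(25.55 d)/(29.53 d) = 311.5°.
With cos θ = 0.662, the lit fraction is (1 − 0.662)/2 ≈ 0.169, so 17%.

17%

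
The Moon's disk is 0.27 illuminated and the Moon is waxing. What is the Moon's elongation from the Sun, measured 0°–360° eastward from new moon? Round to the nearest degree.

From f = (1 − cos θ)/2: cos θ = 1 − 2×0.27 = 0.460; arccos → 62.6°.
Before full moon the principal value applies: θ = 62.6°.

63°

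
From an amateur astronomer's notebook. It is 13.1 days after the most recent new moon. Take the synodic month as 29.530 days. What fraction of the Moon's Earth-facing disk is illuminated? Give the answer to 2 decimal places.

0.97

The Moon has covered 13.1/29.530 of its cycle, so θ ≈ 360° × 13.1/29.530 = 159.7°.
Illuminated fraction = (1 − cos 159.7°)/2 = (1 − (-0.938))/2 ≈ 0.969.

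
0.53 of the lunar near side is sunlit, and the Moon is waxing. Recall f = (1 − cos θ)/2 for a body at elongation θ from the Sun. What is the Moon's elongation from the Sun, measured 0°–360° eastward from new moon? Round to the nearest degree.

93°

From f = (1 − cos θ)/2: cos θ = 1 − 2×0.53 = -0.060; arccos → 93.4°.
The Moon is waxing (0°–180°), so θ = 93.4° directly.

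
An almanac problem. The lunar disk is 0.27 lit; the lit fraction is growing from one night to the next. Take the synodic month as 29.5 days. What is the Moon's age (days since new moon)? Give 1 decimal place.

cos θ = 1 − 2f = 0.460, giving a principal value of 62.6°.
Before full moon the principal value applies: θ = 62.6°.
Age = 29.5 × 62.6°/360° ≈ 5.13 days.

5.1 days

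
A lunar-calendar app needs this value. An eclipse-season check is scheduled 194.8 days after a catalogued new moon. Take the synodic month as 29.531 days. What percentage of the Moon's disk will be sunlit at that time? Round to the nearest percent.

91%

Reduce mod P: 194.8 − 6×29.531 = 17.61 d into the current lunation.
The Moon has covered 17.61/29.531 of its cycle, so θ ≈ 360° × 17.61/29.531 = 214.7°.
Illuminated fraction = (1 − cos 214.7°)/2 = (1 − (-0.822))/2 ≈ 0.911, so 91%.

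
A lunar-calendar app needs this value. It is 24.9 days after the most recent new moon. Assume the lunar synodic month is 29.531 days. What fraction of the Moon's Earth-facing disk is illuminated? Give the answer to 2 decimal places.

0.22

Elongation θ = 360° × 24.9/29.531 ≈ 303.5°.
Illuminated fraction = (1 − cos 303.5°)/2 = (1 − 0.553)/2 ≈ 0.224.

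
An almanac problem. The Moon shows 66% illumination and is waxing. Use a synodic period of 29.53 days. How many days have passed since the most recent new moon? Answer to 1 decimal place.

From f = (1 − cos θ)/2: cos θ = 1 − 2×0.66 = -0.320; arccos → 108.7°.
The Moon is waxing (0°–180°), so θ = 108.7° directly.
That fraction of the synodic month is 108.7/360 × 29.53 d ≈ 8.91 d.

8.9 days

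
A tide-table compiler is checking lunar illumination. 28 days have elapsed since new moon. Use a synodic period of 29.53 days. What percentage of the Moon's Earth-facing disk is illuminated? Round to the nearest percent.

Phase angle: θ = 360°·(28 d)/(29.53 d) = 341.3°.
With cos θ = 0.947, the lit fraction is (1 − 0.947)/2 ≈ 0.026, so 3%.

3%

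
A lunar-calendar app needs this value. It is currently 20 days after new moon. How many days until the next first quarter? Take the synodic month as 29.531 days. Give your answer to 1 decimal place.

First quarter is 0.25 of the way through the cycle: age 0.25 × 29.531 = 7.383 d.
This lunation's first quarter (7.383 d) has passed, so add one period: 36.914 − 20 = 16.914 days.

16.9 days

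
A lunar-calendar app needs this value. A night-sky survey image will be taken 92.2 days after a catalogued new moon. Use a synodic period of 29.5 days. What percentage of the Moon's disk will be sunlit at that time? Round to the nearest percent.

15%

92.2 d spans 3 complete synodic months (3 × 29.5 = 88.50 d) plus 3.70 d.
The Moon has covered 3.70/29.5 of its cycle, so θ ≈ 360° × 3.70/29.5 = 45.2°.
Illuminated fraction = (1 − cos 45.2°)/2 = (1 − 0.705)/2 ≈ 0.147, so 15%.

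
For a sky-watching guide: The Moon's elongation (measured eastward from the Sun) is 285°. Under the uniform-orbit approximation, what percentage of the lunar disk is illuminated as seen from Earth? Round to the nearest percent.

37%

f = (1 − cos 285°)/2 = (1 − 0.259)/2 ≈ 0.371, i.e. 37%.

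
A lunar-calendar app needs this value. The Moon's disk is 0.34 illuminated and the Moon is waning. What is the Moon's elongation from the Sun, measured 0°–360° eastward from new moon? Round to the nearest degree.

From f = (1 − cos θ)/2: cos θ = 1 − 2×0.34 = 0.320; arccos → 71.3°.
A waning Moon lies in 180°–360°, so θ = 360° − 71.3° = 288.7°.

289°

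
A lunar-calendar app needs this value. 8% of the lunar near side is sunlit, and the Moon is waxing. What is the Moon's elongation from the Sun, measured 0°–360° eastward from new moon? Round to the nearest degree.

33°

From f = (1 − cos θ)/2: cos θ = 1 − 2×0.08 = 0.840; arccos → 32.9°.
Waxing ⇒ before full, so θ = 32.9°.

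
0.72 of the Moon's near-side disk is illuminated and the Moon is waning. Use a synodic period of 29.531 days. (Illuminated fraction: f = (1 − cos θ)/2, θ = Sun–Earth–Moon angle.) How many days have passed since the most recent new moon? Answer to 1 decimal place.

Invert f = (1 − cos θ)/2 to get cos θ = 1 − 2(0.72) = -0.440, hence θ₀ = arccos -0.440 = 116.1°.
A waning Moon lies in 180°–360°, so θ = 360° − 116.1° = 243.9°.
At 360°/29.531 d per day, 243.9° corresponds to 20.01 days.

20.0 days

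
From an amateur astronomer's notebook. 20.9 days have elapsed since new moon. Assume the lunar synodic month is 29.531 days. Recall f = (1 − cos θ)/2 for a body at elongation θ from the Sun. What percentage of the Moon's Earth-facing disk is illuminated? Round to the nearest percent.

The Moon has covered 20.9/29.531 of its cycle, so θ ≈ 360° × 20.9/29.531 = 254.8°.
Illuminated fraction = (1 − cos 254.8°)/2 = (1 − (-0.262))/2 ≈ 0.631, so 63%.

63%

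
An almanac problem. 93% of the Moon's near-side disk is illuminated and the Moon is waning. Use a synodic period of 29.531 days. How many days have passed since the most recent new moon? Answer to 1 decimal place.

From f = (1 − cos θ)/2: cos θ = 1 − 2×0.93 = -0.860; arccos → 149.3°.
A waning Moon lies in 180°–360°, so θ = 360° − 149.3° = 210.7°.
At 360°/29.531 d per day, 210.7° corresponds to 17.28 days.

17.3 days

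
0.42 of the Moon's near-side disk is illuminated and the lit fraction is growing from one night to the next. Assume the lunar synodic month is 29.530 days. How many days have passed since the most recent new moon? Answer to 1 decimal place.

6.6 days

Invert f = (1 − cos θ)/2 to get cos θ = 1 − 2(0.42) = 0.160, hence θ₀ = arccos 0.160 = 80.8°.
The Moon is waxing (0°–180°), so θ = 80.8° directly.
That fraction of the synodic month is 80.8/360 × 29.530 d ≈ 6.63 d.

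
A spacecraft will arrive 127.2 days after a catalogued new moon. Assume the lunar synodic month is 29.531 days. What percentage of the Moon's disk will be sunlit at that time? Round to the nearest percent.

68%

127.2/29.531 = 4.307 lunations, so 4 complete cycles and 9.08 d into the next.
The Moon has covered 9.08/29.531 of its cycle, so θ ≈ 360° × 9.08/29.531 = 110.6°.
With cos θ = (-0.353), the lit fraction is (1 − (-0.353))/2 ≈ 0.676, so 68%.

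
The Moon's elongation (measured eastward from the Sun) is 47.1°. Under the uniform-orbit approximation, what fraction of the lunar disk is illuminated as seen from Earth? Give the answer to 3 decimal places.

0.160

f = (1 − cos 47.1°)/2 = (1 − 0.681)/2 ≈ 0.160.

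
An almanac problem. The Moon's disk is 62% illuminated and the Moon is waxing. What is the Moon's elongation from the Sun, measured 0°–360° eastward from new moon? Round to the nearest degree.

cos θ = 1 − 2f = -0.240, giving a principal value of 103.9°.
The Moon is waxing (0°–180°), so θ = 103.9° directly.

104°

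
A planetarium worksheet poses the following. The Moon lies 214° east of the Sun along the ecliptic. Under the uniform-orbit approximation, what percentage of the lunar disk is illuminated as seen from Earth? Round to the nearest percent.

cos 214° = (-0.829), so f = (1 − (-0.829))/2 = 0.915, i.e. 91%.

91%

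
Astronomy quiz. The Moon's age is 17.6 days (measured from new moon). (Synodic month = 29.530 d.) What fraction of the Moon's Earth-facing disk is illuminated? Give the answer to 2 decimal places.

Elongation θ = 360° × 17.6/29.530 ≈ 214.6°.
With cos θ = (-0.824), the lit fraction is (1 − (-0.824))/2 ≈ 0.912.

0.91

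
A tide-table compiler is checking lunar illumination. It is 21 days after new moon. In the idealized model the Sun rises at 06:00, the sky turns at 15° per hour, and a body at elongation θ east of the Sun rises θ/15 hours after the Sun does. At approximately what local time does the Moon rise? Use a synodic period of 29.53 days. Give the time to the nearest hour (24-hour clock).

Elongation θ = 360° × 21/29.53 ≈ 256.0°.
The Moon trails the Sun by θ/15 = 256.0/15 ≈ 17.07 hours.
06:00 + 17.07 h ≈ 23:04 → 23:00 to the nearest hour.

23:00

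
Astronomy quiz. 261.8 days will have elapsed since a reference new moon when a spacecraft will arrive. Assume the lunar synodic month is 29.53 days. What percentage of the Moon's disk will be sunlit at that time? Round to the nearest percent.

Reduce mod P: 261.8 − 8×29.53 = 25.56 d into the current lunation.
The Moon has covered 25.56/29.53 of its cycle, so θ ≈ 360° × 25.56/29.53 = 311.6°.
Illuminated fraction = (1 − cos 311.6°)/2 = (1 − 0.664)/2 ≈ 0.168, so 17%.

17%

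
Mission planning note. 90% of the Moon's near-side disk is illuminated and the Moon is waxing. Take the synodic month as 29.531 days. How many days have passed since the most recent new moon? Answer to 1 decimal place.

11.7 days

Invert f = (1 − cos θ)/2 to get cos θ = 1 − 2(0.90) = -0.800, hence θ₀ = arccos -0.800 = 143.1°.
The Moon is waxing (0°–180°), so θ = 143.1° directly.
That fraction of the synodic month is 143.1/360 × 29.531 d ≈ 11.74 d.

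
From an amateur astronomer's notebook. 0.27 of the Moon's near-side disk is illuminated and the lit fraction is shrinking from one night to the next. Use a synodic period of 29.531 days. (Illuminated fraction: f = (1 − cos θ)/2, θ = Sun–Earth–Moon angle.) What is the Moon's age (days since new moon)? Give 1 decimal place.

24.4 days

From f = (1 − cos θ)/2: cos θ = 1 − 2×0.27 = 0.460; arccos → 62.6°.
Waning ⇒ past full, so θ = 360° − 62.6° = 297.4°.
Age = 29.531 × 297.4°/360° ≈ 24.39 days.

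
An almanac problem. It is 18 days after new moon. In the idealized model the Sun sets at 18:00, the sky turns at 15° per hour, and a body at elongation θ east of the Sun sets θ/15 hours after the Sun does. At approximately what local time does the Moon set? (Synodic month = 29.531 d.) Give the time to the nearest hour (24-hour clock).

09:00

Phase angle: θ = 360°·(18 d)/(29.531 d) = 219.4°.
At 15° of sky rotation per hour, 219.4° corresponds to a 14.63 h lag.
18:00 + 14.63 h ≈ 08:38 → 09:00 to the nearest hour.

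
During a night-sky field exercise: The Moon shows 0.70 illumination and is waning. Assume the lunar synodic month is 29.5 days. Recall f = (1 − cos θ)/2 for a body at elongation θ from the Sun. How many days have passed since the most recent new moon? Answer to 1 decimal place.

20.2 days

Invert f = (1 − cos θ)/2 to get cos θ = 1 − 2(0.70) = -0.400, hence θ₀ = arccos -0.400 = 113.6°.
Since the Moon is past full (waning), take the reflex angle: θ = 360° − 113.6° = 246.4°.
That fraction of the synodic month is 246.4/360 × 29.5 d ≈ 20.19 d.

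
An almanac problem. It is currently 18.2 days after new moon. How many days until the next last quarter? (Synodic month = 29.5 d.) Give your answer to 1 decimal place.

Last quarter is 0.75 of the way through the cycle: age 0.75 × 29.5 = 22.125 d.
That is 22.125 − 18.2 = 3.925 days ahead.

3.9 days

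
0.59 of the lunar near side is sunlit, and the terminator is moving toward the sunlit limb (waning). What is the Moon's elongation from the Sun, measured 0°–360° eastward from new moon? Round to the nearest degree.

260°

cos θ = 1 − 2f = -0.180, giving a principal value of 100.4°.
Waning ⇒ past full, so θ = 360° − 100.4° = 259.6°.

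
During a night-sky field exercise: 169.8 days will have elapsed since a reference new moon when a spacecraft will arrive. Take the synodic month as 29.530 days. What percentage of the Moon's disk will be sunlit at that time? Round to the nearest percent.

50%

Reduce mod P: 169.8 − 5×29.530 = 22.15 d into the current lunation.
Phase angle: θ = 360°·(22.15 d)/(29.530 d) = 270.0°.
cos 270.0° = 0.001, so f = (1 − 0.001)/2 = 0.500, so 50%.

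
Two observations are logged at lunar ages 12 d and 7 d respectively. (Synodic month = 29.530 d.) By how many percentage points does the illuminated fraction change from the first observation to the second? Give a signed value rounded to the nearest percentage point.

θ₁ = 360° × 12/29.530 = 146.3°, f₁ = (1 − cos θ₁)/2 = 0.916.
θ₂ = 360° × 7/29.530 = 85.3°, f₂ = (1 − cos θ₂)/2 = 0.459.
Change = f₂ − f₁ = -0.457 → -46 percentage points.

-46 percentage points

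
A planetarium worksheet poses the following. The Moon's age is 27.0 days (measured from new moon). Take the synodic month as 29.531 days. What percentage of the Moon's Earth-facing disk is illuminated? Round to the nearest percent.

Elongation θ = 360° × 27.0/29.531 ≈ 329.1°.
cos 329.1° = 0.858, so f = (1 − 0.858)/2 = 0.071, so 7%.

7%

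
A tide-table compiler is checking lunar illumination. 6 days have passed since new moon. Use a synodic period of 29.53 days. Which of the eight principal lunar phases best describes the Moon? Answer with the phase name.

first quarter

θ ≈ 360° × 6/29.53 = 73°, which falls in the first quarter sector.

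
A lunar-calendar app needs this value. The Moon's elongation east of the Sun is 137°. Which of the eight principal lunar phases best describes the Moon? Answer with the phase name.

waxing gibbous

137° lies in the waxing gibbous sector of the 8-phase cycle.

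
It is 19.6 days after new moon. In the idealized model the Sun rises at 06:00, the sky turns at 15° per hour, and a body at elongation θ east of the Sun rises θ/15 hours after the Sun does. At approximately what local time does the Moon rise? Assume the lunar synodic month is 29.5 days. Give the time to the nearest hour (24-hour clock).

22:00

Phase angle: θ = 360°·(19.6 d)/(29.5 d) = 239.2°.
At 15° of sky rotation per hour, 239.2° corresponds to a 15.95 h lag.
06:00 + 15.95 h ≈ 21:57 → 22:00 to the nearest hour.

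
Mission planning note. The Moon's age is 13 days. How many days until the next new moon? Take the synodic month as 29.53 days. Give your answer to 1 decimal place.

16.5 days

One full lunation from the last new moon is 29.53 d; remaining = 29.53 − 13 = 16.530 d.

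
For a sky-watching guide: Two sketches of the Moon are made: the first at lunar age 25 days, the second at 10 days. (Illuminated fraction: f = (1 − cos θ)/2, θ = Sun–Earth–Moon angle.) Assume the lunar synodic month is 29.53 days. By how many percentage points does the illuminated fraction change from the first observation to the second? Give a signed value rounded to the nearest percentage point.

+55 percentage points

First observation: θ = 360°·25/29.53 = 304.8°, so f = 0.215.
Second observation: θ = 121.9°, f = 0.764.
Δf = 0.764 − 0.215 = +0.549, i.e. +55 pp.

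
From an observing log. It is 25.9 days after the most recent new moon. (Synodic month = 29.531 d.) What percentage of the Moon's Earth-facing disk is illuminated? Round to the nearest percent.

The Moon has covered 25.9/29.531 of its cycle, so θ ≈ 360° × 25.9/29.531 = 315.7°.
Illuminated fraction = (1 − cos 315.7°)/2 = (1 − 0.716)/2 ≈ 0.142, so 14%.

14%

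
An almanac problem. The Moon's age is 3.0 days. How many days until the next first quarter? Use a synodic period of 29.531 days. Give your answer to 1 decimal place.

4.4 days

First quarter is 0.25 of the way through the cycle: age 0.25 × 29.531 = 7.383 d.
So 4.383 days remain (7.383 − 3.0).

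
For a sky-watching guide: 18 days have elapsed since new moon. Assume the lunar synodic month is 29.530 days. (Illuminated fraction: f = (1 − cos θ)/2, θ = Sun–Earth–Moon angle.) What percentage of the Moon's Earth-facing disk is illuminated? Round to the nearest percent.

89%

Phase angle: θ = 360°·(18 d)/(29.530 d) = 219.4°.
Illuminated fraction = (1 − cos 219.4°)/2 = (1 − (-0.772))/2 ≈ 0.886, so 89%.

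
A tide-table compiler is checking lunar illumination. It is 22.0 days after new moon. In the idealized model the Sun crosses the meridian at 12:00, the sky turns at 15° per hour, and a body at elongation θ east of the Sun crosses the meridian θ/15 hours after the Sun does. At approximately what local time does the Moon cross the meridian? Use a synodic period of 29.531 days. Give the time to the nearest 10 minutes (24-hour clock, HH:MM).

Phase angle: θ = 360°·(22.0 d)/(29.531 d) = 268.2°.
Delay after the Sun = 268.2° / (15°/h) ≈ 17.88 h.
12:00 + 17.880 h ≈ 05:53 → 05:50 to the nearest ten minutes.

05:50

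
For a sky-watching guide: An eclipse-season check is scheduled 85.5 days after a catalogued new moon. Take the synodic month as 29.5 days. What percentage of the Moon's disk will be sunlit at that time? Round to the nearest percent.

10%

85.5/29.5 = 2.898 lunations, so 2 complete cycles and 26.50 d into the next.
Phase angle: θ = 360°·(26.50 d)/(29.5 d) = 323.4°.
Illuminated fraction = (1 − cos 323.4°)/2 = (1 − 0.803)/2 ≈ 0.099, so 10%.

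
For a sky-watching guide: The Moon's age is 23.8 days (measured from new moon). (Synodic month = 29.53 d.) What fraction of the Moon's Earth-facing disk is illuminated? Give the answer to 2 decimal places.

Elongation θ = 360° × 23.8/29.53 ≈ 290.1°.
cos 290.1° = 0.344, so f = (1 − 0.344)/2 = 0.328.

0.33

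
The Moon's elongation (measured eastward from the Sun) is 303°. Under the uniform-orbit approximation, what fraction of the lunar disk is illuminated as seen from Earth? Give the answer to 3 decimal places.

f = (1 − cos 303°)/2 = (1 − 0.545)/2 ≈ 0.228.

0.228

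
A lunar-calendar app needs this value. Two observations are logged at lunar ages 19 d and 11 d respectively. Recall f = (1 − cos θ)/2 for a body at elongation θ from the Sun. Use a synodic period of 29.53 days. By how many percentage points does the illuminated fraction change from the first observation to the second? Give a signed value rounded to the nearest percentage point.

+4 percentage points

First observation: θ = 360°·19/29.53 = 231.6°, so f = 0.810.
Second observation: θ = 134.1°, f = 0.848.
Δf = 0.848 − 0.810 = +0.038, i.e. +4 pp.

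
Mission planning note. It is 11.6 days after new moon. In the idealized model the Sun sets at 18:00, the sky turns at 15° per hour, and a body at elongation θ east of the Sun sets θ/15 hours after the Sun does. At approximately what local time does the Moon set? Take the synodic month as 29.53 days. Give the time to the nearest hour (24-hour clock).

03:00

Phase angle: θ = 360°·(11.6 d)/(29.53 d) = 141.4°.
The Moon trails the Sun by θ/15 = 141.4/15 ≈ 9.43 hours.
18:00 + 9.43 h ≈ 03:26 → 03:00 to the nearest hour.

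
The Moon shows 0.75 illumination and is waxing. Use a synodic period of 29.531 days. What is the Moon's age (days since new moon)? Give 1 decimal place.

Invert f = (1 − cos θ)/2 to get cos θ = 1 − 2(0.75) = -0.500, hence θ₀ = arccos -0.500 = 120.0°.
The Moon is waxing (0°–180°), so θ = 120.0° directly.
At 360°/29.531 d per day, 120.0° corresponds to 9.84 days.

9.8 days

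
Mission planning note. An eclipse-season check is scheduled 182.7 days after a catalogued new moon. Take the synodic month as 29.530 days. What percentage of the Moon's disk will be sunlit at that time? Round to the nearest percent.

31%

182.7 d spans 6 complete synodic months (6 × 29.530 = 177.18 d) plus 5.52 d.
Phase angle: θ = 360°·(5.52 d)/(29.530 d) = 67.3°.
Illuminated fraction = (1 − cos 67.3°)/2 = (1 − 0.386)/2 ≈ 0.307, so 31%.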